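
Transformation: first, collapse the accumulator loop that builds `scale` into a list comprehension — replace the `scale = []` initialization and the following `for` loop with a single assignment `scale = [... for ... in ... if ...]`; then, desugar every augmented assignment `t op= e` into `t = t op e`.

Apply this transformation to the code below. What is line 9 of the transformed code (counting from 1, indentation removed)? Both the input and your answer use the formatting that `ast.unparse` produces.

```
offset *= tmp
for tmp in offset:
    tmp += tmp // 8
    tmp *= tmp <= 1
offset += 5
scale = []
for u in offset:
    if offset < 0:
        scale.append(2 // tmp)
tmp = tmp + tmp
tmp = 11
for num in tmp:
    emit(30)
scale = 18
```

for num in tmp:

Transformed code:
offset = offset * tmp
for tmp in offset:
    tmp = tmp + tmp // 8
    tmp = tmp * (tmp <= 1)
offset = offset + 5
scale = [2 // tmp for u in offset if offset < 0]
tmp = tmp + tmp
tmp = 11
for num in tmp:
    emit(30)
scale = 18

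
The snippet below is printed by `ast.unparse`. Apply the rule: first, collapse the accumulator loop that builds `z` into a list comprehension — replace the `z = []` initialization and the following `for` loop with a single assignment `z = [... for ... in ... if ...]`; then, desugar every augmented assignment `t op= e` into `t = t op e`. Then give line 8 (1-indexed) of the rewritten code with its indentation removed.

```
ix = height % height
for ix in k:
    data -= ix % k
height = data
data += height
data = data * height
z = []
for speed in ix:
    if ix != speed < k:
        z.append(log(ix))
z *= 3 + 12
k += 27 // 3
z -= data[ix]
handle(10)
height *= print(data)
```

Transformed code:
ix = height % height
for ix in k:
    data = data - ix % k
height = data
data = data + height
data = data * height
z = [log(ix) for speed in ix if ix != speed < k]
z = z * (3 + 12)
k = k + 27 // 3
z = z - data[ix]
handle(10)
height = height * print(data)

z = z * (3 + 12)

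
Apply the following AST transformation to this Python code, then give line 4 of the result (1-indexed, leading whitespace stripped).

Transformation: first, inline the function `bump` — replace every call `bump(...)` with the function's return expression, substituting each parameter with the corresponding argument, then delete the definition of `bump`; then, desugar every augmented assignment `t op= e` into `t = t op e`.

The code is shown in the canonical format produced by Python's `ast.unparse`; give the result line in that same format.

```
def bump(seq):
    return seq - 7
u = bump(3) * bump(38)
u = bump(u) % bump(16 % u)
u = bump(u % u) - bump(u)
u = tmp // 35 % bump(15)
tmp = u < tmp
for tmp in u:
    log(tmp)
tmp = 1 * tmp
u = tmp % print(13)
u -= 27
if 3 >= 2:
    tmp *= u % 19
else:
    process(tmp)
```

Transformed code:
u = (3 - 7) * (38 - 7)
u = (u - 7) % (16 % u - 7)
u = u % u - 7 - (u - 7)
u = tmp // 35 % (15 - 7)
tmp = u < tmp
for tmp in u:
    log(tmp)
tmp = 1 * tmp
u = tmp % print(13)
u = u - 27
if 3 >= 2:
    tmp = tmp * (u % 19)
else:
    process(tmp)

u = tmp // 35 % (15 - 7)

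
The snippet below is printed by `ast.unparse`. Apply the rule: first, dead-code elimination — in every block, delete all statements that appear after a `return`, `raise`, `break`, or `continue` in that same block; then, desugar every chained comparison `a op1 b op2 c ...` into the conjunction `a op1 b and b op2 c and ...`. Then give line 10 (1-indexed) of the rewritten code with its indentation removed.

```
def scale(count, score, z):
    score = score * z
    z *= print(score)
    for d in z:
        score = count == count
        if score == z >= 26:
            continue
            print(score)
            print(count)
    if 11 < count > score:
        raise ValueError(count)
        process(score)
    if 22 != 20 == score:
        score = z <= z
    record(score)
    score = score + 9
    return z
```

if 22 != 20 and 20 == score:

Transformed code:
def scale(count, score, z):
    score = score * z
    z *= print(score)
    for d in z:
        score = count == count
        if score == z and z >= 26:
            continue
    if 11 < count and count > score:
        raise ValueError(count)
    if 22 != 20 and 20 == score:
        score = z <= z
    record(score)
    score = score + 9
    return z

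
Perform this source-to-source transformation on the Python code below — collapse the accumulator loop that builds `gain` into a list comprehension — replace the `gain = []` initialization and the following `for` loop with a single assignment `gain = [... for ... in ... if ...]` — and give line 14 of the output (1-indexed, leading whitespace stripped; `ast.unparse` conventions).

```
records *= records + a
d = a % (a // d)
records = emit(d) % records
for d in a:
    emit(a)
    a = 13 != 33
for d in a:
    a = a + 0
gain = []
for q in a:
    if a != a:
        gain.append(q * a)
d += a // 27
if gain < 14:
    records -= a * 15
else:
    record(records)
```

Transformed code:
records *= records + a
d = a % (a // d)
records = emit(d) % records
for d in a:
    emit(a)
    a = 13 != 33
for d in a:
    a = a + 0
gain = [q * a for q in a if a != a]
d += a // 27
if gain < 14:
    records -= a * 15
else:
    record(records)

record(records)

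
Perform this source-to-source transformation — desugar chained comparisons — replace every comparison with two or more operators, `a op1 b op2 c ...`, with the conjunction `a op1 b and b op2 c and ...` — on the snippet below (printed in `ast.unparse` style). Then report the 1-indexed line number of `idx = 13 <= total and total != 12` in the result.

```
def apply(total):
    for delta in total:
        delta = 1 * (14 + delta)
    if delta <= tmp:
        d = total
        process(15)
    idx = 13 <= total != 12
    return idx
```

7

Transformed code:
def apply(total):
    for delta in total:
        delta = 1 * (14 + delta)
    if delta <= tmp:
        d = total
        process(15)
    idx = 13 <= total and total != 12
    return idx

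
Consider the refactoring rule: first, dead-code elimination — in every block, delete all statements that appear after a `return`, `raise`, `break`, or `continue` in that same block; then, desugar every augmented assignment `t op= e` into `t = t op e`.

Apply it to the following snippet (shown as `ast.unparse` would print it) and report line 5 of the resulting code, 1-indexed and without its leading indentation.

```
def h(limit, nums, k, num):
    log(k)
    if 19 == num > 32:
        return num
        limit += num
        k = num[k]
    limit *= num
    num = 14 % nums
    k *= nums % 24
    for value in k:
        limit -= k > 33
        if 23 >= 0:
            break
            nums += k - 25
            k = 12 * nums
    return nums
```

limit = limit * num

Transformed code:
def h(limit, nums, k, num):
    log(k)
    if 19 == num > 32:
        return num
    limit = limit * num
    num = 14 % nums
    k = k * (nums % 24)
    for value in k:
        limit = limit - (k > 33)
        if 23 >= 0:
            break
    return nums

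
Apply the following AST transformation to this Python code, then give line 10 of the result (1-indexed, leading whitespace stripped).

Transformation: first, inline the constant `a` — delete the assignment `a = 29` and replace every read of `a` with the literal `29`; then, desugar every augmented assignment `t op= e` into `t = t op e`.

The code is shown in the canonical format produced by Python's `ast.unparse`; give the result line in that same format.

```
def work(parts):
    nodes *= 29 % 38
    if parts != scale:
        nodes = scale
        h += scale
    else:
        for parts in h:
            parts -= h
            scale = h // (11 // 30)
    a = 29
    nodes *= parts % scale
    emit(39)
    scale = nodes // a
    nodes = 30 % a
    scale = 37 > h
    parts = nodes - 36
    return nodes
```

Transformed code:
def work(parts):
    nodes = nodes * (29 % 38)
    if parts != scale:
        nodes = scale
        h = h + scale
    else:
        for parts in h:
            parts = parts - h
            scale = h // (11 // 30)
    nodes = nodes * (parts % scale)
    emit(39)
    scale = nodes // 29
    nodes = 30 % 29
    scale = 37 > h
    parts = nodes - 36
    return nodes

nodes = nodes * (parts % scale)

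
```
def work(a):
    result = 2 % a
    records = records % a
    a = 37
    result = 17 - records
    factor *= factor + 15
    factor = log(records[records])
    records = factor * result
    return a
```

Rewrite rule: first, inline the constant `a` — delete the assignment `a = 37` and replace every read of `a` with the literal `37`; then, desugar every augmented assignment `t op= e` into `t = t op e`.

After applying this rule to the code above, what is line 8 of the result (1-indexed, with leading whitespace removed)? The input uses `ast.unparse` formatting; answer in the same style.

return 37

Transformed code:
def work(a):
    result = 2 % 37
    records = records % 37
    result = 17 - records
    factor = factor * (factor + 15)
    factor = log(records[records])
    records = factor * result
    return 37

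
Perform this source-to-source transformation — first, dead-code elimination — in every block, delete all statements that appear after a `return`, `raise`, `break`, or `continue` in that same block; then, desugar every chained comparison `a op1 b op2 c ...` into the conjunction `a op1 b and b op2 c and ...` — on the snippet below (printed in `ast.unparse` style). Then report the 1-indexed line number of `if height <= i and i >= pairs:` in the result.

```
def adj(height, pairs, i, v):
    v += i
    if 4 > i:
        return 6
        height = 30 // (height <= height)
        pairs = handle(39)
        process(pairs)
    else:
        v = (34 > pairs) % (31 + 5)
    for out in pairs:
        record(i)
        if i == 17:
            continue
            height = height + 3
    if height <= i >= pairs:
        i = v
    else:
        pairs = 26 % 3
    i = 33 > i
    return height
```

11

Transformed code:
def adj(height, pairs, i, v):
    v += i
    if 4 > i:
        return 6
    else:
        v = (34 > pairs) % (31 + 5)
    for out in pairs:
        record(i)
        if i == 17:
            continue
    if height <= i and i >= pairs:
        i = v
    else:
        pairs = 26 % 3
    i = 33 > i
    return height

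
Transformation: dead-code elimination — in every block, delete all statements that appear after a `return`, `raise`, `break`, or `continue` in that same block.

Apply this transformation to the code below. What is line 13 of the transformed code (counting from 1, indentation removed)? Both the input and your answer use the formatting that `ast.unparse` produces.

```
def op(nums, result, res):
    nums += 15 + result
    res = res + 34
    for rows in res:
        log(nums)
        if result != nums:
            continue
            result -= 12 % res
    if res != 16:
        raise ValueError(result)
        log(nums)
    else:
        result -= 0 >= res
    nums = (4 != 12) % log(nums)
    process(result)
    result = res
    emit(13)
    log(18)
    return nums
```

process(result)

Transformed code:
def op(nums, result, res):
    nums += 15 + result
    res = res + 34
    for rows in res:
        log(nums)
        if result != nums:
            continue
    if res != 16:
        raise ValueError(result)
    else:
        result -= 0 >= res
    nums = (4 != 12) % log(nums)
    process(result)
    result = res
    emit(13)
    log(18)
    return nums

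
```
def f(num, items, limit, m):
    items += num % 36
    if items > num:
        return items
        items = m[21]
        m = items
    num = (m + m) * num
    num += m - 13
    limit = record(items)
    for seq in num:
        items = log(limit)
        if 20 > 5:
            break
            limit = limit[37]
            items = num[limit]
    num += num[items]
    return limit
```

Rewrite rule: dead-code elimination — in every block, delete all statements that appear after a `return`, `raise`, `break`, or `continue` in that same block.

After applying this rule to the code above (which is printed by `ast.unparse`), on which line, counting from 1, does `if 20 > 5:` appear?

10

Transformed code:
def f(num, items, limit, m):
    items += num % 36
    if items > num:
        return items
    num = (m + m) * num
    num += m - 13
    limit = record(items)
    for seq in num:
        items = log(limit)
        if 20 > 5:
            break
    num += num[items]
    return limit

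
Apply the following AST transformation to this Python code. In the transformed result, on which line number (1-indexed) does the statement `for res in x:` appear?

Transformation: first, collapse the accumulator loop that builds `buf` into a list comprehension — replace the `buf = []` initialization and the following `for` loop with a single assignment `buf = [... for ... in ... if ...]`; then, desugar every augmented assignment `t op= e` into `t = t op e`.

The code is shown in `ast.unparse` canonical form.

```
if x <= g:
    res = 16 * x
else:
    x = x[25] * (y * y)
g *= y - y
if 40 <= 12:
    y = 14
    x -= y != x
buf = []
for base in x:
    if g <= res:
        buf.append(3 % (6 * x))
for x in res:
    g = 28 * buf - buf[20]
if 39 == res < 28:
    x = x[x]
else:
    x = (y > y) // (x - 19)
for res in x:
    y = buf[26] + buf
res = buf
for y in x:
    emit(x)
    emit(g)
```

16

Transformed code:
if x <= g:
    res = 16 * x
else:
    x = x[25] * (y * y)
g = g * (y - y)
if 40 <= 12:
    y = 14
    x = x - (y != x)
buf = [3 % (6 * x) for base in x if g <= res]
for x in res:
    g = 28 * buf - buf[20]
if 39 == res < 28:
    x = x[x]
else:
    x = (y > y) // (x - 19)
for res in x:
    y = buf[26] + buf
res = buf
for y in x:
    emit(x)
    emit(g)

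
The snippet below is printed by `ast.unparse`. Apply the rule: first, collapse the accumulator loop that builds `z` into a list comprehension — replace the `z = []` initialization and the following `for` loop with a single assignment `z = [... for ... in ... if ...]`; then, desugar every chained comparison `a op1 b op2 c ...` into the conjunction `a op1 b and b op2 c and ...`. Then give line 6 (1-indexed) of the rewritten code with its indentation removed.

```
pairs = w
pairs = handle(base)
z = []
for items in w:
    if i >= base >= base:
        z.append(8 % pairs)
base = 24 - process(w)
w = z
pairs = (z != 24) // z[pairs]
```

Transformed code:
pairs = w
pairs = handle(base)
z = [8 % pairs for items in w if i >= base and base >= base]
base = 24 - process(w)
w = z
pairs = (z != 24) // z[pairs]

pairs = (z != 24) // z[pairs]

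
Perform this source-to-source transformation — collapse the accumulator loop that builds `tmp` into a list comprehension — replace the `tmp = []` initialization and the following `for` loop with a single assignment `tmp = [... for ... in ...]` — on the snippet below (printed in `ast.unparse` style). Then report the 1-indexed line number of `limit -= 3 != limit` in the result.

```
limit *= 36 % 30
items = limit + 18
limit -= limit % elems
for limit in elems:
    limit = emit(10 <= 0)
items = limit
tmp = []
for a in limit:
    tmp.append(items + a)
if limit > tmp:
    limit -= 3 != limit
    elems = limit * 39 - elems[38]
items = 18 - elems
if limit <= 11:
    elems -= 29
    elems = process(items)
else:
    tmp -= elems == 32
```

Transformed code:
limit *= 36 % 30
items = limit + 18
limit -= limit % elems
for limit in elems:
    limit = emit(10 <= 0)
items = limit
tmp = [items + a for a in limit]
if limit > tmp:
    limit -= 3 != limit
    elems = limit * 39 - elems[38]
items = 18 - elems
if limit <= 11:
    elems -= 29
    elems = process(items)
else:
    tmp -= elems == 32

9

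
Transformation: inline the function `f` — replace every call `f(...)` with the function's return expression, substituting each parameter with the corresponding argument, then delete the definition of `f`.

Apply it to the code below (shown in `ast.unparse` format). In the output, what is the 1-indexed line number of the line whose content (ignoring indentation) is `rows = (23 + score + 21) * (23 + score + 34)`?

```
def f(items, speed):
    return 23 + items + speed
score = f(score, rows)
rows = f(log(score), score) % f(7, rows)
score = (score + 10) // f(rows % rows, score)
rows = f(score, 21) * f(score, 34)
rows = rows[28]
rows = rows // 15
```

Transformed code:
score = 23 + score + rows
rows = (23 + log(score) + score) % (23 + 7 + rows)
score = (score + 10) // (23 + rows % rows + score)
rows = (23 + score + 21) * (23 + score + 34)
rows = rows[28]
rows = rows // 15

4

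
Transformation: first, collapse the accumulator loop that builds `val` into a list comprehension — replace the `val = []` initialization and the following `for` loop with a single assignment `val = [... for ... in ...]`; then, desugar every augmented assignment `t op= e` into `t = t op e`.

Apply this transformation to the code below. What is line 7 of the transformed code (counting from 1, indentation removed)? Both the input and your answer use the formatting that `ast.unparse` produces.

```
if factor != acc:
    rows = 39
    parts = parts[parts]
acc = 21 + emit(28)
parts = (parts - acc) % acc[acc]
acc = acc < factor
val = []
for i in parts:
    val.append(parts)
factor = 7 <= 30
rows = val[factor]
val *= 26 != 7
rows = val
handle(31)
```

val = [parts for i in parts]

Transformed code:
if factor != acc:
    rows = 39
    parts = parts[parts]
acc = 21 + emit(28)
parts = (parts - acc) % acc[acc]
acc = acc < factor
val = [parts for i in parts]
factor = 7 <= 30
rows = val[factor]
val = val * (26 != 7)
rows = val
handle(31)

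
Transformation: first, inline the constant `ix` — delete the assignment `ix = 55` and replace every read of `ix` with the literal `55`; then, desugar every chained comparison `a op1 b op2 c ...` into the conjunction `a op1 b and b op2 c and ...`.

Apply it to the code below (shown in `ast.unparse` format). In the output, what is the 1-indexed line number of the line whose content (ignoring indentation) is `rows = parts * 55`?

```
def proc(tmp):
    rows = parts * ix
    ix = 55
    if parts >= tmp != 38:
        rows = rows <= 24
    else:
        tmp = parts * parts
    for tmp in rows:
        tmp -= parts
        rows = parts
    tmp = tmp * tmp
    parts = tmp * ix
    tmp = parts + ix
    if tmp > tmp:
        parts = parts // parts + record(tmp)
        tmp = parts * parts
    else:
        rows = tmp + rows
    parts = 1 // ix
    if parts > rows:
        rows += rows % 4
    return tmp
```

Transformed code:
def proc(tmp):
    rows = parts * 55
    if parts >= tmp and tmp != 38:
        rows = rows <= 24
    else:
        tmp = parts * parts
    for tmp in rows:
        tmp -= parts
        rows = parts
    tmp = tmp * tmp
    parts = tmp * 55
    tmp = parts + 55
    if tmp > tmp:
        parts = parts // parts + record(tmp)
        tmp = parts * parts
    else:
        rows = tmp + rows
    parts = 1 // 55
    if parts > rows:
        rows += rows % 4
    return tmp

2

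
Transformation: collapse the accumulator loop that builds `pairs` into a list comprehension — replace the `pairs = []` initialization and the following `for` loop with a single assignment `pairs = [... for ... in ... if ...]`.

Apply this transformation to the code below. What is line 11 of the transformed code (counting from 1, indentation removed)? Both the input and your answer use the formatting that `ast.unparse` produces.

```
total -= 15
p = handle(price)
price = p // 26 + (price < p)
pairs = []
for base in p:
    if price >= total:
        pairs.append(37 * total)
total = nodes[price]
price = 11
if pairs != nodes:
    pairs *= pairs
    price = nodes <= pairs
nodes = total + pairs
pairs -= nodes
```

Transformed code:
total -= 15
p = handle(price)
price = p // 26 + (price < p)
pairs = [37 * total for base in p if price >= total]
total = nodes[price]
price = 11
if pairs != nodes:
    pairs *= pairs
    price = nodes <= pairs
nodes = total + pairs
pairs -= nodes

pairs -= nodes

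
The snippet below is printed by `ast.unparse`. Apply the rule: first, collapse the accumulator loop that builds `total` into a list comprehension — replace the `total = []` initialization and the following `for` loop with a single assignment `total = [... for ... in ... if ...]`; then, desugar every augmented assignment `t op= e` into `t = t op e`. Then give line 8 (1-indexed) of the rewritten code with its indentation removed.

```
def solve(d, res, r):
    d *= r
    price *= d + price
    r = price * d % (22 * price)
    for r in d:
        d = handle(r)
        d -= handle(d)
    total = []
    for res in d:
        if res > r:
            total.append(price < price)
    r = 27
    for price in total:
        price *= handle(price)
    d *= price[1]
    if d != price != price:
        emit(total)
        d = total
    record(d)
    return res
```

total = [price < price for res in d if res > r]

Transformed code:
def solve(d, res, r):
    d = d * r
    price = price * (d + price)
    r = price * d % (22 * price)
    for r in d:
        d = handle(r)
        d = d - handle(d)
    total = [price < price for res in d if res > r]
    r = 27
    for price in total:
        price = price * handle(price)
    d = d * price[1]
    if d != price != price:
        emit(total)
        d = total
    record(d)
    return res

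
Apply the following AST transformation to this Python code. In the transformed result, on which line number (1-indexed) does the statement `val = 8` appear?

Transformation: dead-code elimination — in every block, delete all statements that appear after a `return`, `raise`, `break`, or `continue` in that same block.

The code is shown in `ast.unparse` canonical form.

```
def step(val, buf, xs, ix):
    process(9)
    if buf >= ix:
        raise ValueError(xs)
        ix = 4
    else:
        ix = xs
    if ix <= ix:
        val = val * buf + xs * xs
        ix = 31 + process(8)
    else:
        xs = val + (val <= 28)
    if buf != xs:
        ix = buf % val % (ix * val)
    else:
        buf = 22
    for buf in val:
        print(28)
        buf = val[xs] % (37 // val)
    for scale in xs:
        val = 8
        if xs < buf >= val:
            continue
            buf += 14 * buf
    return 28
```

20

Transformed code:
def step(val, buf, xs, ix):
    process(9)
    if buf >= ix:
        raise ValueError(xs)
    else:
        ix = xs
    if ix <= ix:
        val = val * buf + xs * xs
        ix = 31 + process(8)
    else:
        xs = val + (val <= 28)
    if buf != xs:
        ix = buf % val % (ix * val)
    else:
        buf = 22
    for buf in val:
        print(28)
        buf = val[xs] % (37 // val)
    for scale in xs:
        val = 8
        if xs < buf >= val:
            continue
    return 28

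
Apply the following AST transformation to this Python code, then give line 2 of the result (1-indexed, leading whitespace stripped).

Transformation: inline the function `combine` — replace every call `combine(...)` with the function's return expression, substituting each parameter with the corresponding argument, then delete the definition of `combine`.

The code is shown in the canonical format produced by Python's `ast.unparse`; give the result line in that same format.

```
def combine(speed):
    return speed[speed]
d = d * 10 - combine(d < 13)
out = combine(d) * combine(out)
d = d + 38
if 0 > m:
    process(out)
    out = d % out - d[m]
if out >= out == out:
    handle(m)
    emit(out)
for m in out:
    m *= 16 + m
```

out = d[d] * out[out]

Transformed code:
d = d * 10 - (d < 13)[d < 13]
out = d[d] * out[out]
d = d + 38
if 0 > m:
    process(out)
    out = d % out - d[m]
if out >= out == out:
    handle(m)
    emit(out)
for m in out:
    m *= 16 + m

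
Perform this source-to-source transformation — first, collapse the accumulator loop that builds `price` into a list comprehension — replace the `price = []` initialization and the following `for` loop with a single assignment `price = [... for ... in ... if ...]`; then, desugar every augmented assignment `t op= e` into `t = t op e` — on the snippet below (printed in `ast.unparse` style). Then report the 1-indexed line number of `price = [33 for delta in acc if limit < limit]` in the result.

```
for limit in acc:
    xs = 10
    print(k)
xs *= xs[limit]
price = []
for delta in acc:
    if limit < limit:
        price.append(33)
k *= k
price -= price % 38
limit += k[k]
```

5

Transformed code:
for limit in acc:
    xs = 10
    print(k)
xs = xs * xs[limit]
price = [33 for delta in acc if limit < limit]
k = k * k
price = price - price % 38
limit = limit + k[k]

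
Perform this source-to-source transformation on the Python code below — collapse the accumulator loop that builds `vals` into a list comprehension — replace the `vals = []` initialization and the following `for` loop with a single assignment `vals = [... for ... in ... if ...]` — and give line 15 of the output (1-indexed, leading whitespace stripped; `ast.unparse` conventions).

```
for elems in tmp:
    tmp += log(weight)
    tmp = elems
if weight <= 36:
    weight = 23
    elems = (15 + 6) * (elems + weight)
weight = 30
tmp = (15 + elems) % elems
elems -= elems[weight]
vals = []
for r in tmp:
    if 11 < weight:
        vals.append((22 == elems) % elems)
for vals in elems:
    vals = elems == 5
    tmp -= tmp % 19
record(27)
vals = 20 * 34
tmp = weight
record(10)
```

vals = 20 * 34

Transformed code:
for elems in tmp:
    tmp += log(weight)
    tmp = elems
if weight <= 36:
    weight = 23
    elems = (15 + 6) * (elems + weight)
weight = 30
tmp = (15 + elems) % elems
elems -= elems[weight]
vals = [(22 == elems) % elems for r in tmp if 11 < weight]
for vals in elems:
    vals = elems == 5
    tmp -= tmp % 19
record(27)
vals = 20 * 34
tmp = weight
record(10)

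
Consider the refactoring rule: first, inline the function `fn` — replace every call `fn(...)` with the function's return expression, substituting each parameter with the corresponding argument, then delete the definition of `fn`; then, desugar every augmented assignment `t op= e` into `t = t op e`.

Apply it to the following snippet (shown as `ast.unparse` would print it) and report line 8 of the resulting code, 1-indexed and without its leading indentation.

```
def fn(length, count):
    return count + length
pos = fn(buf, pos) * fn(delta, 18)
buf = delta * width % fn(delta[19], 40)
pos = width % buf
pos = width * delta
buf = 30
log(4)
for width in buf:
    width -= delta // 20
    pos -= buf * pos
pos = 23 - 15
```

width = width - delta // 20

Transformed code:
pos = (pos + buf) * (18 + delta)
buf = delta * width % (40 + delta[19])
pos = width % buf
pos = width * delta
buf = 30
log(4)
for width in buf:
    width = width - delta // 20
    pos = pos - buf * pos
pos = 23 - 15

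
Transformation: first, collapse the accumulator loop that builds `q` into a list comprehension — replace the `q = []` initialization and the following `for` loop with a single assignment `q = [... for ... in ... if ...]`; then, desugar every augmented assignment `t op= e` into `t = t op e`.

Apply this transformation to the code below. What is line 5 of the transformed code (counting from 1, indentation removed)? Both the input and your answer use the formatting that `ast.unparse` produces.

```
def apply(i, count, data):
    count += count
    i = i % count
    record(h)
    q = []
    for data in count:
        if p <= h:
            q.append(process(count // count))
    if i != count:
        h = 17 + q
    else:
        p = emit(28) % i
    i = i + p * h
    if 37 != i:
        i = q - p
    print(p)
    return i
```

q = [process(count // count) for data in count if p <= h]

Transformed code:
def apply(i, count, data):
    count = count + count
    i = i % count
    record(h)
    q = [process(count // count) for data in count if p <= h]
    if i != count:
        h = 17 + q
    else:
        p = emit(28) % i
    i = i + p * h
    if 37 != i:
        i = q - p
    print(p)
    return i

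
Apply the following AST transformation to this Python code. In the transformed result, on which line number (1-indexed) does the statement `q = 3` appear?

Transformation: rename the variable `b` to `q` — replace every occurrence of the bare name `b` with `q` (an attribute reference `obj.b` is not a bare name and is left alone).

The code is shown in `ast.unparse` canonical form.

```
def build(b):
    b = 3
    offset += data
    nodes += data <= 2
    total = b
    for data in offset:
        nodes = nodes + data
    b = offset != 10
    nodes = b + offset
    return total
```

Transformed code:
def build(q):
    q = 3
    offset += data
    nodes += data <= 2
    total = q
    for data in offset:
        nodes = nodes + data
    q = offset != 10
    nodes = q + offset
    return total

2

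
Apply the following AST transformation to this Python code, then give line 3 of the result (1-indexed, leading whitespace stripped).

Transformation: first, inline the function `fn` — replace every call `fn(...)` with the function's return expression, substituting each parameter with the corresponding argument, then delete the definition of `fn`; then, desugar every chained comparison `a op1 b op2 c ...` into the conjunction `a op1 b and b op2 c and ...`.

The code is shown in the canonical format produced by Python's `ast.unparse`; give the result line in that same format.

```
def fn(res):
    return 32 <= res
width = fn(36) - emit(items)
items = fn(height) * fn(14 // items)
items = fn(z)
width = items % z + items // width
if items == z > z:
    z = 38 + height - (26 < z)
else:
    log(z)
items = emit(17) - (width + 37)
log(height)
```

Transformed code:
width = (32 <= 36) - emit(items)
items = (32 <= height) * (32 <= 14 // items)
items = 32 <= z
width = items % z + items // width
if items == z and z > z:
    z = 38 + height - (26 < z)
else:
    log(z)
items = emit(17) - (width + 37)
log(height)

items = 32 <= z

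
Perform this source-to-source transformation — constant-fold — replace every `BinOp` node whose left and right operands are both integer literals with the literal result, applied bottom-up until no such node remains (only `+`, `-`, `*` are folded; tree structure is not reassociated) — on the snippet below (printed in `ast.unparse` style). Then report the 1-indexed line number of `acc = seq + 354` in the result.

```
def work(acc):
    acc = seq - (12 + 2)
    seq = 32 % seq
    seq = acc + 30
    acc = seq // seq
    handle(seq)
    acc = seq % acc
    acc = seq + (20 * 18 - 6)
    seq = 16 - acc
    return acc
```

Transformed code:
def work(acc):
    acc = seq - 14
    seq = 32 % seq
    seq = acc + 30
    acc = seq // seq
    handle(seq)
    acc = seq % acc
    acc = seq + 354
    seq = 16 - acc
    return acc

8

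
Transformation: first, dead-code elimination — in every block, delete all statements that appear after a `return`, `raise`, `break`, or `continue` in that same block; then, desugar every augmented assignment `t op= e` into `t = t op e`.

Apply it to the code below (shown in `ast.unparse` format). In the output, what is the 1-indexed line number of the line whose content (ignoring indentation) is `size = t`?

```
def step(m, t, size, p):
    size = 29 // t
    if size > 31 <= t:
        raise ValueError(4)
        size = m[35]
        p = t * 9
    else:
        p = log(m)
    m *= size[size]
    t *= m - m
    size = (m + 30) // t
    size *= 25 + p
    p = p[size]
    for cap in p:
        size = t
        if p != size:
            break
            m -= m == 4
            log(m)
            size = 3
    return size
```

Transformed code:
def step(m, t, size, p):
    size = 29 // t
    if size > 31 <= t:
        raise ValueError(4)
    else:
        p = log(m)
    m = m * size[size]
    t = t * (m - m)
    size = (m + 30) // t
    size = size * (25 + p)
    p = p[size]
    for cap in p:
        size = t
        if p != size:
            break
    return size

13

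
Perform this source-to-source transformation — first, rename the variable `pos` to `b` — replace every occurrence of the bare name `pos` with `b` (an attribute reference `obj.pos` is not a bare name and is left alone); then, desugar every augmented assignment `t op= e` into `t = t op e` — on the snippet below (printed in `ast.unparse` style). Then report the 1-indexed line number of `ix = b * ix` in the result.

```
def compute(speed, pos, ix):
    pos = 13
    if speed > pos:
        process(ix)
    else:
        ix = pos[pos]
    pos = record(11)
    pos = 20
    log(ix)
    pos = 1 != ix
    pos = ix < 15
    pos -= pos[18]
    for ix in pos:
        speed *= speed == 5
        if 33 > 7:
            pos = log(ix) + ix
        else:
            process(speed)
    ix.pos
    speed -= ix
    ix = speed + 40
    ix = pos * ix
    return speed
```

Transformed code:
def compute(speed, b, ix):
    b = 13
    if speed > b:
        process(ix)
    else:
        ix = b[b]
    b = record(11)
    b = 20
    log(ix)
    b = 1 != ix
    b = ix < 15
    b = b - b[18]
    for ix in b:
        speed = speed * (speed == 5)
        if 33 > 7:
            b = log(ix) + ix
        else:
            process(speed)
    ix.pos
    speed = speed - ix
    ix = speed + 40
    ix = b * ix
    return speed

22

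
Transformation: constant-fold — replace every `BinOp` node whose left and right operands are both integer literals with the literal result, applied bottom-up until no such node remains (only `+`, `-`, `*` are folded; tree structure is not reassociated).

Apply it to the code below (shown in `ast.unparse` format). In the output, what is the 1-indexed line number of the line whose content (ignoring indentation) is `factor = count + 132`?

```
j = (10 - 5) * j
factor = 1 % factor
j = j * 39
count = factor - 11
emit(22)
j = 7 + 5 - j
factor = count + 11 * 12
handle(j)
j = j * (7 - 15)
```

Transformed code:
j = 5 * j
factor = 1 % factor
j = j * 39
count = factor - 11
emit(22)
j = 12 - j
factor = count + 132
handle(j)
j = j * -8

7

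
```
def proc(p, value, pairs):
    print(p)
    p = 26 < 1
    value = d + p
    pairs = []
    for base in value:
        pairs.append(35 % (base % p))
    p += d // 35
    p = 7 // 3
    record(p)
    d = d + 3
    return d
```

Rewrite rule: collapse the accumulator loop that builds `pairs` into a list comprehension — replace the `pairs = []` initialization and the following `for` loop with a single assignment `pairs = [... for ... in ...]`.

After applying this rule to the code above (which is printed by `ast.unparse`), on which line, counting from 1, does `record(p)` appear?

8

Transformed code:
def proc(p, value, pairs):
    print(p)
    p = 26 < 1
    value = d + p
    pairs = [35 % (base % p) for base in value]
    p += d // 35
    p = 7 // 3
    record(p)
    d = d + 3
    return d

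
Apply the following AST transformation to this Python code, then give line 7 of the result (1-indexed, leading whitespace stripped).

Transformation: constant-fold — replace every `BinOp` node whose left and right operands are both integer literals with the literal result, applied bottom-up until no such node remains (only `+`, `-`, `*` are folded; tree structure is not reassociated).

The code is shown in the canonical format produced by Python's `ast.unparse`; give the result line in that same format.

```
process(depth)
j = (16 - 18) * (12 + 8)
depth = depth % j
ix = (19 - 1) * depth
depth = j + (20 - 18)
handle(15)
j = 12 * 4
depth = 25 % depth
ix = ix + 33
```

j = 48

Transformed code:
process(depth)
j = -40
depth = depth % j
ix = 18 * depth
depth = j + 2
handle(15)
j = 48
depth = 25 % depth
ix = ix + 33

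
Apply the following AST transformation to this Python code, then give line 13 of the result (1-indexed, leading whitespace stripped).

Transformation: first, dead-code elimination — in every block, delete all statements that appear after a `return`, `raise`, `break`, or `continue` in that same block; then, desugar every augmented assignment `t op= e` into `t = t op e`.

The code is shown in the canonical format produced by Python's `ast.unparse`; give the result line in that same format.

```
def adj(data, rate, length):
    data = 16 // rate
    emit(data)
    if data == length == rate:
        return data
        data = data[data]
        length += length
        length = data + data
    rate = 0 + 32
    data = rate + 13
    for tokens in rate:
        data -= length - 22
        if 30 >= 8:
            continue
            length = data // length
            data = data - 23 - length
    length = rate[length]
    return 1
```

Transformed code:
def adj(data, rate, length):
    data = 16 // rate
    emit(data)
    if data == length == rate:
        return data
    rate = 0 + 32
    data = rate + 13
    for tokens in rate:
        data = data - (length - 22)
        if 30 >= 8:
            continue
    length = rate[length]
    return 1

return 1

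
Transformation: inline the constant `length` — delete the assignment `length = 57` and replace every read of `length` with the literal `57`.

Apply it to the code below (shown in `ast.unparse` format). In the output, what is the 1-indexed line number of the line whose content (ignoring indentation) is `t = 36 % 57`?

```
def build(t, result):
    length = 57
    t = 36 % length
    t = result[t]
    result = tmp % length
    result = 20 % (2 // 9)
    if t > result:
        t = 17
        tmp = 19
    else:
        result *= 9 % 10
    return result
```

Transformed code:
def build(t, result):
    t = 36 % 57
    t = result[t]
    result = tmp % 57
    result = 20 % (2 // 9)
    if t > result:
        t = 17
        tmp = 19
    else:
        result *= 9 % 10
    return result

2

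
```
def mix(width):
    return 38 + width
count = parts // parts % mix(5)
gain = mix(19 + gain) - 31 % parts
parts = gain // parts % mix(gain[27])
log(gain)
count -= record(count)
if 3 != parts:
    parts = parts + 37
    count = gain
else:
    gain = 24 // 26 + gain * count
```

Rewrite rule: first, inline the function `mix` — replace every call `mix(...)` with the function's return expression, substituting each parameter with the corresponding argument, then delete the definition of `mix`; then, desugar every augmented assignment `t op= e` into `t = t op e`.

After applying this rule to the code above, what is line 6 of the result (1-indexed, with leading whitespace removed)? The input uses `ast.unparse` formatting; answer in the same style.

Transformed code:
count = parts // parts % (38 + 5)
gain = 38 + (19 + gain) - 31 % parts
parts = gain // parts % (38 + gain[27])
log(gain)
count = count - record(count)
if 3 != parts:
    parts = parts + 37
    count = gain
else:
    gain = 24 // 26 + gain * count

if 3 != parts:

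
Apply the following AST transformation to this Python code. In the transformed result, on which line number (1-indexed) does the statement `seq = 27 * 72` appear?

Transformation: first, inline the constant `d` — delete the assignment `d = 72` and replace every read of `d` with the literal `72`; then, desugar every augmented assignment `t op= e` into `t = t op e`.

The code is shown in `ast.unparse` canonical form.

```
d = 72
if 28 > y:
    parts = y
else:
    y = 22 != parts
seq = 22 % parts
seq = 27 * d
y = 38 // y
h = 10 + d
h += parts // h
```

Transformed code:
if 28 > y:
    parts = y
else:
    y = 22 != parts
seq = 22 % parts
seq = 27 * 72
y = 38 // y
h = 10 + 72
h = h + parts // h

6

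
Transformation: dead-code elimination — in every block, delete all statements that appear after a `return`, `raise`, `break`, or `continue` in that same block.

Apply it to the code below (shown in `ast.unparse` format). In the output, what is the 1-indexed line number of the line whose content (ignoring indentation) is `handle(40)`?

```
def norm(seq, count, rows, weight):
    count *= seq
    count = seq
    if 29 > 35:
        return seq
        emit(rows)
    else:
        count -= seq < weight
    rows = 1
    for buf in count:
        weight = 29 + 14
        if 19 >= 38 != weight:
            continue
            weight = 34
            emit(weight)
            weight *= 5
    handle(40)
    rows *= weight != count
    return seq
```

Transformed code:
def norm(seq, count, rows, weight):
    count *= seq
    count = seq
    if 29 > 35:
        return seq
    else:
        count -= seq < weight
    rows = 1
    for buf in count:
        weight = 29 + 14
        if 19 >= 38 != weight:
            continue
    handle(40)
    rows *= weight != count
    return seq

13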